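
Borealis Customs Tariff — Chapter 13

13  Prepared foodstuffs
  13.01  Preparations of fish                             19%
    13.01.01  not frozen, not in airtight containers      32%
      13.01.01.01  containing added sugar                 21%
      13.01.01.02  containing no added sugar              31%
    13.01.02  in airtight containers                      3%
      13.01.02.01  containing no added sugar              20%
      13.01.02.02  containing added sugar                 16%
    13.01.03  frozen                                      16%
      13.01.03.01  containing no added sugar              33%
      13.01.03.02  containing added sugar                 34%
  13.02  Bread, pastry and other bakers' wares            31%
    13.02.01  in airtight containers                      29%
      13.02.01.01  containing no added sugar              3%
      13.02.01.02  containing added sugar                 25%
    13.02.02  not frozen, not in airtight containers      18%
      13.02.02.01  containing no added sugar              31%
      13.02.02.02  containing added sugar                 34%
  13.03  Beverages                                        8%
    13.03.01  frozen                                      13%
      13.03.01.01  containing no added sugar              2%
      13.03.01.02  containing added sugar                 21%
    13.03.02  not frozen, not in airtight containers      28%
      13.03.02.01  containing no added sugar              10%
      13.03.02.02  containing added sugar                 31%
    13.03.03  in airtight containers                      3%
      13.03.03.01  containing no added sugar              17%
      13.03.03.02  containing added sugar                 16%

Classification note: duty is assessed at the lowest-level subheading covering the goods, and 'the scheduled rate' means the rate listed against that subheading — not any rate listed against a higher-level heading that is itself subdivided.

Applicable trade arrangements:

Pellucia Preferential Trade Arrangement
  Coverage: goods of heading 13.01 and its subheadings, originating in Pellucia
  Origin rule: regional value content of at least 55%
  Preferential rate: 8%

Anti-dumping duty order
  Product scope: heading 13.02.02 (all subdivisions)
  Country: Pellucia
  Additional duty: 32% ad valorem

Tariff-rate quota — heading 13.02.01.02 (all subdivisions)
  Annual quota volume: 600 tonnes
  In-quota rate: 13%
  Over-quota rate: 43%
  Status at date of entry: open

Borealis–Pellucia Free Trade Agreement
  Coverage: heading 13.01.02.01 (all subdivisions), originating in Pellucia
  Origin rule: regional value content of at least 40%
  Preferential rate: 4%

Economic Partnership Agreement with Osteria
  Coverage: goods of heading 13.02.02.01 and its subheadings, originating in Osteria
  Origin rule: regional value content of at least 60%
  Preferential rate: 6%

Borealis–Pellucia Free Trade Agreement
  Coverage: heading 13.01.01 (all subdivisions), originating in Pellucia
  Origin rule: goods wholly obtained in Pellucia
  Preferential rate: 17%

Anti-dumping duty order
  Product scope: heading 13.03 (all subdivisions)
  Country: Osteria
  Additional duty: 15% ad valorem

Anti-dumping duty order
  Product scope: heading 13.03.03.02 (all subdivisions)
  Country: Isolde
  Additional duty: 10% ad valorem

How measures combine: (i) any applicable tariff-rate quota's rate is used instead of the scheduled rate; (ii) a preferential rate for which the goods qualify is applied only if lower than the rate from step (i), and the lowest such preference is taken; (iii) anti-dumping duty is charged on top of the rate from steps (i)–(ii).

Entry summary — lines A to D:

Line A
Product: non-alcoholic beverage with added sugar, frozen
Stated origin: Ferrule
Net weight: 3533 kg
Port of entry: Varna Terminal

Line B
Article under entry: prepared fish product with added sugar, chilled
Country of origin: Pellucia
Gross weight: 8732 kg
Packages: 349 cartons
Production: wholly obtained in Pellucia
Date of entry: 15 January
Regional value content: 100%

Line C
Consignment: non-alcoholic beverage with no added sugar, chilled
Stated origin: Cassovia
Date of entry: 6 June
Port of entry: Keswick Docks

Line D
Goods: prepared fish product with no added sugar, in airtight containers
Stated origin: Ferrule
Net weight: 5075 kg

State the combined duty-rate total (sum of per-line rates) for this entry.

59%

Line A: non-alcoholic beverage → 13.03; frozen → 13.03.01; with added sugar → 13.03.01.02. Scheduled 21%. No special measure applies. → 21%.
Line B: prepared fish product → 13.01; chilled → 13.01.01; with added sugar → 13.01.01.01. Scheduled 21%. Pellucia agreement on 13.01: RVC ≥ 55% → 8% available; Pellucia agreement on 13.01.02.01: 13.01.01.01 not covered; Pellucia agreement on 13.01.01: wholly obtained → 17% available; preferential 8%. → 8%.
Line C: non-alcoholic beverage → 13.03; chilled → 13.03.02; with no added sugar → 13.03.02.01. Scheduled 10%. No special measure applies. → 10%.
Line D: prepared fish product → 13.01; in airtight containers → 13.01.02; with no added sugar → 13.01.02.01. Scheduled 20%. No special measure applies. → 20%.
Sum: 21% + 8% + 10% + 20% = 59%.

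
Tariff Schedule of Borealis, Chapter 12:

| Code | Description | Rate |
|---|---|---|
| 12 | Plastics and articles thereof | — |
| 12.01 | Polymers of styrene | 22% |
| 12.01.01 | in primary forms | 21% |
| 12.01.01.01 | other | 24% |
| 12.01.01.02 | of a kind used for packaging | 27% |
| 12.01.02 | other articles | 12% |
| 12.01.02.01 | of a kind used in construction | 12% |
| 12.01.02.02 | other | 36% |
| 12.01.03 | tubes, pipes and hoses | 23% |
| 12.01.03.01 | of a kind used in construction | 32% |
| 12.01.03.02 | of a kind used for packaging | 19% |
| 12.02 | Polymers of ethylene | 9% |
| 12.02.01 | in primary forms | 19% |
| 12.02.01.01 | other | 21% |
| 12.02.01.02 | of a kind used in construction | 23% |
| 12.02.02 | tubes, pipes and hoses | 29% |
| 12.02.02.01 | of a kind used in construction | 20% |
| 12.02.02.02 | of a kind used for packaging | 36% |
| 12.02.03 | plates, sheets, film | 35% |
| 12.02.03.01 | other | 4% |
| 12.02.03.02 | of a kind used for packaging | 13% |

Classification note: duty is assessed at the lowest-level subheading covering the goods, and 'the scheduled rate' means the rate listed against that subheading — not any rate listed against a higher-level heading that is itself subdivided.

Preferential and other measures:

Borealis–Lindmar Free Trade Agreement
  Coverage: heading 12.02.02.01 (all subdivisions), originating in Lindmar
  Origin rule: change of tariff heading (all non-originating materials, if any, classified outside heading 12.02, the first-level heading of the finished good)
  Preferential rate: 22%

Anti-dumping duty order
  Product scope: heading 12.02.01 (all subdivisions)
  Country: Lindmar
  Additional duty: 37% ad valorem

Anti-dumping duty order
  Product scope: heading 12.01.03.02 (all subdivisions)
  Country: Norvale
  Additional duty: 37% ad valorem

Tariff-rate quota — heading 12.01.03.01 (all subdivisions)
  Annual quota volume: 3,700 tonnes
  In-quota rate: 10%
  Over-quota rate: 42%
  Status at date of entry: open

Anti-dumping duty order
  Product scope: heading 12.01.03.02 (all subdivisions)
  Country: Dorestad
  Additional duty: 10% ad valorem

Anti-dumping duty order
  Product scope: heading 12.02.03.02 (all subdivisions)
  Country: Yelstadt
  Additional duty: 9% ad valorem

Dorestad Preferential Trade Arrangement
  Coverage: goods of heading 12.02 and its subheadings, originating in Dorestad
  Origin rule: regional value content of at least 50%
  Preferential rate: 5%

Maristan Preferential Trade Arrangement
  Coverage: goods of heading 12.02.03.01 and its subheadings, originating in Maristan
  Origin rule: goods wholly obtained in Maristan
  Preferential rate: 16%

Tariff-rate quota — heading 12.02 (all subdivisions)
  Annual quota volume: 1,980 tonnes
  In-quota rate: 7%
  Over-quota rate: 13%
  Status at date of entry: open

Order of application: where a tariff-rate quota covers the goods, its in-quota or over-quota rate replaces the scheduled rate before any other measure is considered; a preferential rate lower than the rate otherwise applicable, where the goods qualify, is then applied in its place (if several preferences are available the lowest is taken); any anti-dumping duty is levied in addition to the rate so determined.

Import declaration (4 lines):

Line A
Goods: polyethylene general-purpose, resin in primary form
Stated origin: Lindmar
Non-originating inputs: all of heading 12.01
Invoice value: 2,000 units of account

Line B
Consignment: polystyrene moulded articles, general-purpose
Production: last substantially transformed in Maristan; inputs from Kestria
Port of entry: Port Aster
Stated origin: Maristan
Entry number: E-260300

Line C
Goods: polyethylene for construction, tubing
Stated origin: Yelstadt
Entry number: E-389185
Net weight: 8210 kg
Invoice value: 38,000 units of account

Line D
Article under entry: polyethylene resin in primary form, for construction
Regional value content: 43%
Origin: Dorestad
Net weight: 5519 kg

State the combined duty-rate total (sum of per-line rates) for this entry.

94%

Line A: polyethylene → 12.02; resin in primary form → 12.02.01; general-purpose → 12.02.01.01. Scheduled 21%. quota on 12.02 open → in-quota 7%; Lindmar agreement on 12.02.02.01: 12.02.01.01 not covered; anti-dumping (Lindmar, 12.02.01): +37%; total 7% + 37% = 44%. → 44%.
Line B: polystyrene → 12.01; moulded articles → 12.01.02; general-purpose → 12.01.02.02. Scheduled 36%. Maristan agreement on 12.02.03.01: 12.01.02.02 not covered. → 36%.
Line C: polyethylene → 12.02; tubing → 12.02.02; for construction → 12.02.02.01. Scheduled 20%. quota on 12.02 open → in-quota 7%. → 7%.
Line D: polyethylene → 12.02; resin in primary form → 12.02.01; for construction → 12.02.01.02. Scheduled 23%. quota on 12.02 open → in-quota 7%; Dorestad agreement on 12.02: RVC < 50%. → 7%.
Sum: 44% + 36% + 7% + 7% = 94%.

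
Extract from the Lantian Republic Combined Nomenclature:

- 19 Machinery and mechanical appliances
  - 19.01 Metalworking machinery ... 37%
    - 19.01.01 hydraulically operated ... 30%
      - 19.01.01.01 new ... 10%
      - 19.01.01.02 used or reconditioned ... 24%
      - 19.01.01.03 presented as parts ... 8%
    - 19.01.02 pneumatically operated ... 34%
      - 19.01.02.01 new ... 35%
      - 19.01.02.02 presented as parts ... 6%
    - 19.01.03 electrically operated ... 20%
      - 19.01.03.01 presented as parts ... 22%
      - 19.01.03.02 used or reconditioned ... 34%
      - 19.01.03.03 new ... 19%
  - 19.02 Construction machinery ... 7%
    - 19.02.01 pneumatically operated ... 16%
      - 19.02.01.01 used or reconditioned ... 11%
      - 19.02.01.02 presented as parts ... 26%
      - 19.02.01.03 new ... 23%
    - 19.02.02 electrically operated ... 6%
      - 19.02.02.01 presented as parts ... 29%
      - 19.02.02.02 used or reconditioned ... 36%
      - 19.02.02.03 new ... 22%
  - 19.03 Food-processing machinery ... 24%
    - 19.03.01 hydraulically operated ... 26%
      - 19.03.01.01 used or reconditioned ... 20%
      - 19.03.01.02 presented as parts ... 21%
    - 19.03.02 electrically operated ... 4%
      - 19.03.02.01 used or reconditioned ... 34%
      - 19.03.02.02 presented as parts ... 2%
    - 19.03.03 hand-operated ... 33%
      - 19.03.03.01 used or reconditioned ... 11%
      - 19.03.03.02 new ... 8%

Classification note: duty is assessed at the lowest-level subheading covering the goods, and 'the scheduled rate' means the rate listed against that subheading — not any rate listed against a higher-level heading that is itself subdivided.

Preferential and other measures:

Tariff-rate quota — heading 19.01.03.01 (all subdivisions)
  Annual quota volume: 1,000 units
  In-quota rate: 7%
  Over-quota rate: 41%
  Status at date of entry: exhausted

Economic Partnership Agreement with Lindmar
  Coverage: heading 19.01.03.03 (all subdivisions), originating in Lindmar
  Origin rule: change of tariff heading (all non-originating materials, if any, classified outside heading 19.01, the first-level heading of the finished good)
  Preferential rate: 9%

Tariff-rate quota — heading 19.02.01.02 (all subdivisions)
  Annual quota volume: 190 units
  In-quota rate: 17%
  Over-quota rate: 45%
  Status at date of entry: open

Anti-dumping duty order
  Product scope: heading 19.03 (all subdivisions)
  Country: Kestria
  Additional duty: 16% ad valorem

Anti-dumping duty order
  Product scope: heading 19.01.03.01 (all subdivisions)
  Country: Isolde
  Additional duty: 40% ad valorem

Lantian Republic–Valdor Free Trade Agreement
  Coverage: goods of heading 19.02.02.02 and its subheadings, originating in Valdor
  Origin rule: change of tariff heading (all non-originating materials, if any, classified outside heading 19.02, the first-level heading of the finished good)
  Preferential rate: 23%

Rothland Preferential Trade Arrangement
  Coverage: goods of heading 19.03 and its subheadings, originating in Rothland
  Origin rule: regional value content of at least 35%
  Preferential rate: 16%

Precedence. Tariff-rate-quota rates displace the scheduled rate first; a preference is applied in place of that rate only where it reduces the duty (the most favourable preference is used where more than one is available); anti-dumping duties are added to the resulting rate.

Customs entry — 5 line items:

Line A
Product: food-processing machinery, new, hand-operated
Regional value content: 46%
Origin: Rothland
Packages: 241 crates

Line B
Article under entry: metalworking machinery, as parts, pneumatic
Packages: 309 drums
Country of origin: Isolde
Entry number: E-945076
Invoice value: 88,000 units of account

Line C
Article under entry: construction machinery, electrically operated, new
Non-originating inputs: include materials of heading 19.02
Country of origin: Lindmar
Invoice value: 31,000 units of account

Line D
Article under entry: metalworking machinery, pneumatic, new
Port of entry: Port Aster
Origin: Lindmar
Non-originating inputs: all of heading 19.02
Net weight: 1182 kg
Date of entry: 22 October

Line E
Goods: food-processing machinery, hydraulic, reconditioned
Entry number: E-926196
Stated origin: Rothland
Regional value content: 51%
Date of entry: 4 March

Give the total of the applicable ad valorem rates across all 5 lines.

87%

Line A: food-processing → 19.03; hand-operated → 19.03.03; new → 19.03.03.02. Scheduled 8%. Rothland agreement on 19.03: RVC ≥ 35% → 16% available; preference 16% not lower than 8% → no reduction. → 8%.
Line B: metalworking → 19.01; pneumatic → 19.01.02; as parts → 19.01.02.02. Scheduled 6%. No special measure applies. → 6%.
Line C: construction → 19.02; electrically operated → 19.02.02; new → 19.02.02.03. Scheduled 22%. Lindmar agreement on 19.01.03.03: 19.02.02.03 not covered. → 22%.
Line D: metalworking → 19.01; pneumatic → 19.01.02; new → 19.01.02.01. Scheduled 35%. Lindmar agreement on 19.01.03.03: 19.01.02.01 not covered. → 35%.
Line E: food-processing → 19.03; hydraulic → 19.03.01; reconditioned → 19.03.01.01. Scheduled 20%. Rothland agreement on 19.03: RVC ≥ 35% → 16% available; preferential 16%. → 16%.
Sum: 8% + 6% + 22% + 35% + 16% = 87%.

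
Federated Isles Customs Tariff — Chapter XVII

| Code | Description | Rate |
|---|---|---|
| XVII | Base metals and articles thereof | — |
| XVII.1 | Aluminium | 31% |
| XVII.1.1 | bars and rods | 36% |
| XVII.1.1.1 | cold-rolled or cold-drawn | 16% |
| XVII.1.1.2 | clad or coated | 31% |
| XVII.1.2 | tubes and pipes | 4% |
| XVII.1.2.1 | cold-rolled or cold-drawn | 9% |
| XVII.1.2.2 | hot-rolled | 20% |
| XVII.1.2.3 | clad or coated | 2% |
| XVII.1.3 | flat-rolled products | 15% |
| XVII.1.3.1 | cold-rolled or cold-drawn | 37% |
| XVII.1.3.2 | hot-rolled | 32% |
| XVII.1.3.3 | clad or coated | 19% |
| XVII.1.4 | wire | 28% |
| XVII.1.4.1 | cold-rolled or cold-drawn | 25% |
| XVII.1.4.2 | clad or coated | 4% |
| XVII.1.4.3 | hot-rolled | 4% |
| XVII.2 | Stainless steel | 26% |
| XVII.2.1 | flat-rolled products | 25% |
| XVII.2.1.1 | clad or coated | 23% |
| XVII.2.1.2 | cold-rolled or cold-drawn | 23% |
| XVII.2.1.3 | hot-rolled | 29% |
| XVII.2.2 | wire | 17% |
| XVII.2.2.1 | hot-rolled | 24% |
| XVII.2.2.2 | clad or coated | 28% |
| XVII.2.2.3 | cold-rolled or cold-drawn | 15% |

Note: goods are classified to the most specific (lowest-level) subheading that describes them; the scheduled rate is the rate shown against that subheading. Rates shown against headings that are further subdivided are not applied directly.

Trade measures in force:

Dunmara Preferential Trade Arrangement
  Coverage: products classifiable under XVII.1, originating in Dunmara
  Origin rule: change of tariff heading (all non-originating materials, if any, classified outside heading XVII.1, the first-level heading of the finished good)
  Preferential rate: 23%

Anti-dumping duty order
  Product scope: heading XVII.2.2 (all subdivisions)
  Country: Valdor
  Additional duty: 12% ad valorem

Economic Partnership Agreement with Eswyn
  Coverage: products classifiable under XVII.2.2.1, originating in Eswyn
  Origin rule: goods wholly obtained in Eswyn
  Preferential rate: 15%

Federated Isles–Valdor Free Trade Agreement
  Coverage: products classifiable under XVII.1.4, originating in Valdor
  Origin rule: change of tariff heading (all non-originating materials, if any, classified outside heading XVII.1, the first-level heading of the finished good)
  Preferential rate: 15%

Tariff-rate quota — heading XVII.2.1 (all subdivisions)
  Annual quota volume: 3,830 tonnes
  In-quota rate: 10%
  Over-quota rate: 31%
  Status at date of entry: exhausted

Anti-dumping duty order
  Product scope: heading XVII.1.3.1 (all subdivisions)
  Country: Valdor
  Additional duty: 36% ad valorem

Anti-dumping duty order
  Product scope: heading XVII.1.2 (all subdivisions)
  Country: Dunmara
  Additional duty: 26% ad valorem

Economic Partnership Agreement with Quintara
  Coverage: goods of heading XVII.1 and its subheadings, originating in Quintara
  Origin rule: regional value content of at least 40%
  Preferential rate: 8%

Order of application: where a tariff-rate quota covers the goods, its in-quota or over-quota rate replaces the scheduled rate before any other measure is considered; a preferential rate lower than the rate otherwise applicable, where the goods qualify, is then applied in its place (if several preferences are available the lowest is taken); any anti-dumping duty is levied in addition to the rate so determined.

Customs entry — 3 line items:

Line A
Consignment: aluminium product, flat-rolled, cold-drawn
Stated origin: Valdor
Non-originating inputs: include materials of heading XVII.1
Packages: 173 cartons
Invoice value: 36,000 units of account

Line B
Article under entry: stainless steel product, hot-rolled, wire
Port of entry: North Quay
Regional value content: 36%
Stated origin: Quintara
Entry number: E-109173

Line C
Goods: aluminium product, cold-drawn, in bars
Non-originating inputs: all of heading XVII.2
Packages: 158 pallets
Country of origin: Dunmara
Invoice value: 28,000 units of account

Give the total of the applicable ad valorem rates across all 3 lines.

113%

Line A: aluminium → XVII.1; flat-rolled → XVII.1.3; cold-drawn → XVII.1.3.1. Scheduled 37%. Valdor agreement on XVII.1.4: XVII.1.3.1 not covered; anti-dumping (Valdor, XVII.1.3.1): +36%; total 37% + 36% = 73%. → 73%.
Line B: stainless steel → XVII.2; wire → XVII.2.2; hot-rolled → XVII.2.2.1. Scheduled 24%. Quintara agreement on XVII.1: XVII.2.2.1 not covered. → 24%.
Line C: aluminium → XVII.1; in bars → XVII.1.1; cold-drawn → XVII.1.1.1. Scheduled 16%. Dunmara agreement on XVII.1: CTH met → 23% available; preference 23% not lower than 16% → no reduction. → 16%.
Sum: 73% + 24% + 16% = 113%.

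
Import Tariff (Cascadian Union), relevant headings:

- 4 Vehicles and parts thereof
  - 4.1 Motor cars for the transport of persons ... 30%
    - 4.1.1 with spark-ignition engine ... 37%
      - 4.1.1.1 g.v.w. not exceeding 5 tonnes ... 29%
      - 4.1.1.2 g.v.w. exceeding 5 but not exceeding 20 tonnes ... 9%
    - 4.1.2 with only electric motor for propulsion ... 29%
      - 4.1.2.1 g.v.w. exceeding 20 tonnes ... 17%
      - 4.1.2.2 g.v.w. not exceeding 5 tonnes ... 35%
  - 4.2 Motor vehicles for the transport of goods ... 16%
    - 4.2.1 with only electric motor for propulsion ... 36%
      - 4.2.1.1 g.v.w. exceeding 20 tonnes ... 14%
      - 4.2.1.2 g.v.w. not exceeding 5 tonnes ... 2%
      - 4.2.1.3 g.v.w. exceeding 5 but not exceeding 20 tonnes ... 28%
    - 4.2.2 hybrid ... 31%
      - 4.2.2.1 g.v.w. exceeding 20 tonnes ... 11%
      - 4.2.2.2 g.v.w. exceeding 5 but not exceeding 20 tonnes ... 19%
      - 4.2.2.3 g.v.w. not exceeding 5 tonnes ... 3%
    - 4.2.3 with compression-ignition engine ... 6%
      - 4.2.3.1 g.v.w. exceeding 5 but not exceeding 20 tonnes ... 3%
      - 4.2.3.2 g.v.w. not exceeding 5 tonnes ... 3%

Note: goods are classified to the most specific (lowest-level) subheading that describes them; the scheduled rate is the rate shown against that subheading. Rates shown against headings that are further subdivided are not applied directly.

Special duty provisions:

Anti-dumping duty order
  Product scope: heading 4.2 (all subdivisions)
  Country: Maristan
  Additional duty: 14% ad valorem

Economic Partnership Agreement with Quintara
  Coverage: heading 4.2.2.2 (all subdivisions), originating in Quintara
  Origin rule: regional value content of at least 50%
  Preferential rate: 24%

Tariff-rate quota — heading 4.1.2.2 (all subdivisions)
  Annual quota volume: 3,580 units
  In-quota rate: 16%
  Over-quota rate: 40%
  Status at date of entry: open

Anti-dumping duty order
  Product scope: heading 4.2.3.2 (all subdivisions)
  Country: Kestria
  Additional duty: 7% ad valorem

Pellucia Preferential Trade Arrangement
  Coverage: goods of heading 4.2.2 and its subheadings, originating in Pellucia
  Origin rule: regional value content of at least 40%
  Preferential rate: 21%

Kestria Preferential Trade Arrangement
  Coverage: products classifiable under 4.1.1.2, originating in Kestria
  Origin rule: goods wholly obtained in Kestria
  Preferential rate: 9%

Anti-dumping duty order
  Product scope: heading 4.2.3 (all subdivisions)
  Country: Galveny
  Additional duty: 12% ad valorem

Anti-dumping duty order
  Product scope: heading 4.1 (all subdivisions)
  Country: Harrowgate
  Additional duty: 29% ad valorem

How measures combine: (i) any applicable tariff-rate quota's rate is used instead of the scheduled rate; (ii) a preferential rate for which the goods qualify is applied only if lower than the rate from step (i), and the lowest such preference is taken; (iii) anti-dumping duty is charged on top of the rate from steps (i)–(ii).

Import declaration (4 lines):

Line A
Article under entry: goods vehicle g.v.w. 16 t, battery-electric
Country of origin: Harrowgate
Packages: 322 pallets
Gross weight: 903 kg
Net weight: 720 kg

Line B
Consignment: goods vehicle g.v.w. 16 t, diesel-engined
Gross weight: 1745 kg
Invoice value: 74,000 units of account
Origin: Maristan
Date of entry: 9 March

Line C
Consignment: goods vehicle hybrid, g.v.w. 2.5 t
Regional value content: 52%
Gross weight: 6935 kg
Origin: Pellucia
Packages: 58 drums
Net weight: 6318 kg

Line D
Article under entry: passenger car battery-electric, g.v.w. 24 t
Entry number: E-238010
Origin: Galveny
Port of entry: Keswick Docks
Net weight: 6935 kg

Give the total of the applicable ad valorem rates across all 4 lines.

Line A: goods vehicle → 4.2; battery-electric → 4.2.1; g.v.w. 16 t → 4.2.1.3. Scheduled 28%. No special measure applies. → 28%.
Line B: goods vehicle → 4.2; diesel-engined → 4.2.3; g.v.w. 16 t → 4.2.3.1. Scheduled 3%. anti-dumping (Maristan, 4.2): +14%; total 3% + 14% = 17%. → 17%.
Line C: goods vehicle → 4.2; hybrid → 4.2.2; g.v.w. 2.5 t → 4.2.2.3. Scheduled 3%. Pellucia agreement on 4.2.2: RVC ≥ 40% → 21% available; preference 21% not lower than 3% → no reduction. → 3%.
Line D: passenger car → 4.1; battery-electric → 4.1.2; g.v.w. 24 t → 4.1.2.1. Scheduled 17%. No special measure applies. → 17%.
Sum: 28% + 17% + 3% + 17% = 65%.

65%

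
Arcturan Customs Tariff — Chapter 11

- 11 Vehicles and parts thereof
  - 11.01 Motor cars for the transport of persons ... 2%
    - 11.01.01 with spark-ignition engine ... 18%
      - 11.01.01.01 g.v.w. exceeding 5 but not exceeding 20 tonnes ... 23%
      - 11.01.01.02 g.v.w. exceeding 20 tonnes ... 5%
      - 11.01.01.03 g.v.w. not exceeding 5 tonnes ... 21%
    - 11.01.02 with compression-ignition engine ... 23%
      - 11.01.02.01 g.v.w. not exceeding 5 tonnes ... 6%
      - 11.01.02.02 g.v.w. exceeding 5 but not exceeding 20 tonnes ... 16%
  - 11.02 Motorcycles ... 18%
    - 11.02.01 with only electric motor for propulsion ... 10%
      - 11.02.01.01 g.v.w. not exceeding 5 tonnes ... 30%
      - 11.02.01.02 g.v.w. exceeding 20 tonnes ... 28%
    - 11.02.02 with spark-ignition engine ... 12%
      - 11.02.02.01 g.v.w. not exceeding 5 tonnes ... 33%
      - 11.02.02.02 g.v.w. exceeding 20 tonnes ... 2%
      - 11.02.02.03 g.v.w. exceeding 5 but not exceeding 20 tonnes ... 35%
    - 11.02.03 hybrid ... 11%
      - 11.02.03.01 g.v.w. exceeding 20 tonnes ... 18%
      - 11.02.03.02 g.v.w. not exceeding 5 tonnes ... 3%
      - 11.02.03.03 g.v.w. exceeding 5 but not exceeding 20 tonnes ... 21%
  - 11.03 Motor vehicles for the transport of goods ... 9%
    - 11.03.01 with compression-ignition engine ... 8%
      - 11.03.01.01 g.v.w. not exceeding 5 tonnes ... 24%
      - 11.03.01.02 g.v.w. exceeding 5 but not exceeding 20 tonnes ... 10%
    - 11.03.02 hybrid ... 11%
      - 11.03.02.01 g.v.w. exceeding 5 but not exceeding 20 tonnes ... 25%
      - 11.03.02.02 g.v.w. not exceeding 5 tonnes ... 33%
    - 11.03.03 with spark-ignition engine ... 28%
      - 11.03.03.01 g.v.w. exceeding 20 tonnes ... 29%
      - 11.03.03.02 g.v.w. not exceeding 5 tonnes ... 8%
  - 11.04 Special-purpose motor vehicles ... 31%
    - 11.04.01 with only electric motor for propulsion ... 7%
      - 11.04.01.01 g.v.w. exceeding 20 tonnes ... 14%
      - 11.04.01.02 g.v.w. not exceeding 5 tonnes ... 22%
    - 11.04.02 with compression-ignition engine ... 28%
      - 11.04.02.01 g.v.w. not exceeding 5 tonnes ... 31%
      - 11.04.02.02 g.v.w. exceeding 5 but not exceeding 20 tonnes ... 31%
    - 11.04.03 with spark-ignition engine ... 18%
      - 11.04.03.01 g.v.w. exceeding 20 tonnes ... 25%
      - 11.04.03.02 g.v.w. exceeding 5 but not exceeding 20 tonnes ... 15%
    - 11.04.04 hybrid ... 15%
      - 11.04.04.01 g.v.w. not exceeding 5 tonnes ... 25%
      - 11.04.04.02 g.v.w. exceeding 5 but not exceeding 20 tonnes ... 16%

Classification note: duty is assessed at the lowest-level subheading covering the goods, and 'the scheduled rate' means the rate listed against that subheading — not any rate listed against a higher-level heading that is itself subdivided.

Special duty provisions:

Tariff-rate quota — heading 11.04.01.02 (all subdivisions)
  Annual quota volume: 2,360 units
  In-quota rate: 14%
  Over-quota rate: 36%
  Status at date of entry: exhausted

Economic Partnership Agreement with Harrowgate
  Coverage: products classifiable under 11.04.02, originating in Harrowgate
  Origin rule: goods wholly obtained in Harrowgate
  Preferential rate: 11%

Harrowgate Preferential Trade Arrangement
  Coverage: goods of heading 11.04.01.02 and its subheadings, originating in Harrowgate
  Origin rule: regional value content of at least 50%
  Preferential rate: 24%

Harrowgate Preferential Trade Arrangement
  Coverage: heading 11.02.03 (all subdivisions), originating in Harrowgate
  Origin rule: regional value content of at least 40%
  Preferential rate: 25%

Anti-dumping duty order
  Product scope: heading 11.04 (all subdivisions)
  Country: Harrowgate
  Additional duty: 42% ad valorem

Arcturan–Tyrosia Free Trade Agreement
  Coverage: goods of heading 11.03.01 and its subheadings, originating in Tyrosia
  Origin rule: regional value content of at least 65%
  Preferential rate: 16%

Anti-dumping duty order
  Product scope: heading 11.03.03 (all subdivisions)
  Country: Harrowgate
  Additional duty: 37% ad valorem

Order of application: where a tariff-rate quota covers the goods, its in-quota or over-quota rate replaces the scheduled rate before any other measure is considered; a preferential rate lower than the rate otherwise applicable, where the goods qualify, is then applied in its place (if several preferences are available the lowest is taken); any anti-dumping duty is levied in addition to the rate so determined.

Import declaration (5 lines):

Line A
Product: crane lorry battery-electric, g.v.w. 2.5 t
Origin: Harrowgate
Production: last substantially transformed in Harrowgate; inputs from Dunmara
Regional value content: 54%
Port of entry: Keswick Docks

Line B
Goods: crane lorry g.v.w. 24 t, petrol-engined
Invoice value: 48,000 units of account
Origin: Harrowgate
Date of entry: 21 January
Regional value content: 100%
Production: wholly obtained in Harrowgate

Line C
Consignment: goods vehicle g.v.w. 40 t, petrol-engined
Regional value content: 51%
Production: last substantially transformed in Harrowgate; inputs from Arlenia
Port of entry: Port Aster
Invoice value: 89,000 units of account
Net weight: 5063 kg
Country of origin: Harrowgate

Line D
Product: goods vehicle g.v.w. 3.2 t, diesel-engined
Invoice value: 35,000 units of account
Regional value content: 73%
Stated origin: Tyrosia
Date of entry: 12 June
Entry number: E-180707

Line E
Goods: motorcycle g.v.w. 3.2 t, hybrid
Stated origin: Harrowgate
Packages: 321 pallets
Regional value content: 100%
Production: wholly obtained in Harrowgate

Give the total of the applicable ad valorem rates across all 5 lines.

Line A: crane lorry → 11.04; battery-electric → 11.04.01; g.v.w. 2.5 t → 11.04.01.02. Scheduled 22%. quota on 11.04.01.02 exhausted → over-quota 36%; Harrowgate agreement on 11.04.02: 11.04.01.02 not covered; Harrowgate agreement on 11.04.01.02: RVC ≥ 50% → 24% available; Harrowgate agreement on 11.02.03: 11.04.01.02 not covered; preferential 24%; anti-dumping (Harrowgate, 11.04): +42%; total 24% + 42% = 66%. → 66%.
Line B: crane lorry → 11.04; petrol-engined → 11.04.03; g.v.w. 24 t → 11.04.03.01. Scheduled 25%. Harrowgate agreement on 11.04.02: 11.04.03.01 not covered; Harrowgate agreement on 11.04.01.02: 11.04.03.01 not covered; Harrowgate agreement on 11.02.03: 11.04.03.01 not covered; anti-dumping (Harrowgate, 11.04): +42%; total 25% + 42% = 67%. → 67%.
Line C: goods vehicle → 11.03; petrol-engined → 11.03.03; g.v.w. 40 t → 11.03.03.01. Scheduled 29%. Harrowgate agreement on 11.04.02: 11.03.03.01 not covered; Harrowgate agreement on 11.04.01.02: 11.03.03.01 not covered; Harrowgate agreement on 11.02.03: 11.03.03.01 not covered; anti-dumping (Harrowgate, 11.03.03): +37%; total 29% + 37% = 66%. → 66%.
Line D: goods vehicle → 11.03; diesel-engined → 11.03.01; g.v.w. 3.2 t → 11.03.01.01. Scheduled 24%. Tyrosia agreement on 11.03.01: RVC ≥ 65% → 16% available; preferential 16%. → 16%.
Line E: motorcycle → 11.02; hybrid → 11.02.03; g.v.w. 3.2 t → 11.02.03.02. Scheduled 3%. Harrowgate agreement on 11.04.02: 11.02.03.02 not covered; Harrowgate agreement on 11.04.01.02: 11.02.03.02 not covered; Harrowgate agreement on 11.02.03: RVC ≥ 40% → 25% available; preference 25% not lower than 3% → no reduction. → 3%.
Sum: 66% + 67% + 66% + 16% + 3% = 218%.

218%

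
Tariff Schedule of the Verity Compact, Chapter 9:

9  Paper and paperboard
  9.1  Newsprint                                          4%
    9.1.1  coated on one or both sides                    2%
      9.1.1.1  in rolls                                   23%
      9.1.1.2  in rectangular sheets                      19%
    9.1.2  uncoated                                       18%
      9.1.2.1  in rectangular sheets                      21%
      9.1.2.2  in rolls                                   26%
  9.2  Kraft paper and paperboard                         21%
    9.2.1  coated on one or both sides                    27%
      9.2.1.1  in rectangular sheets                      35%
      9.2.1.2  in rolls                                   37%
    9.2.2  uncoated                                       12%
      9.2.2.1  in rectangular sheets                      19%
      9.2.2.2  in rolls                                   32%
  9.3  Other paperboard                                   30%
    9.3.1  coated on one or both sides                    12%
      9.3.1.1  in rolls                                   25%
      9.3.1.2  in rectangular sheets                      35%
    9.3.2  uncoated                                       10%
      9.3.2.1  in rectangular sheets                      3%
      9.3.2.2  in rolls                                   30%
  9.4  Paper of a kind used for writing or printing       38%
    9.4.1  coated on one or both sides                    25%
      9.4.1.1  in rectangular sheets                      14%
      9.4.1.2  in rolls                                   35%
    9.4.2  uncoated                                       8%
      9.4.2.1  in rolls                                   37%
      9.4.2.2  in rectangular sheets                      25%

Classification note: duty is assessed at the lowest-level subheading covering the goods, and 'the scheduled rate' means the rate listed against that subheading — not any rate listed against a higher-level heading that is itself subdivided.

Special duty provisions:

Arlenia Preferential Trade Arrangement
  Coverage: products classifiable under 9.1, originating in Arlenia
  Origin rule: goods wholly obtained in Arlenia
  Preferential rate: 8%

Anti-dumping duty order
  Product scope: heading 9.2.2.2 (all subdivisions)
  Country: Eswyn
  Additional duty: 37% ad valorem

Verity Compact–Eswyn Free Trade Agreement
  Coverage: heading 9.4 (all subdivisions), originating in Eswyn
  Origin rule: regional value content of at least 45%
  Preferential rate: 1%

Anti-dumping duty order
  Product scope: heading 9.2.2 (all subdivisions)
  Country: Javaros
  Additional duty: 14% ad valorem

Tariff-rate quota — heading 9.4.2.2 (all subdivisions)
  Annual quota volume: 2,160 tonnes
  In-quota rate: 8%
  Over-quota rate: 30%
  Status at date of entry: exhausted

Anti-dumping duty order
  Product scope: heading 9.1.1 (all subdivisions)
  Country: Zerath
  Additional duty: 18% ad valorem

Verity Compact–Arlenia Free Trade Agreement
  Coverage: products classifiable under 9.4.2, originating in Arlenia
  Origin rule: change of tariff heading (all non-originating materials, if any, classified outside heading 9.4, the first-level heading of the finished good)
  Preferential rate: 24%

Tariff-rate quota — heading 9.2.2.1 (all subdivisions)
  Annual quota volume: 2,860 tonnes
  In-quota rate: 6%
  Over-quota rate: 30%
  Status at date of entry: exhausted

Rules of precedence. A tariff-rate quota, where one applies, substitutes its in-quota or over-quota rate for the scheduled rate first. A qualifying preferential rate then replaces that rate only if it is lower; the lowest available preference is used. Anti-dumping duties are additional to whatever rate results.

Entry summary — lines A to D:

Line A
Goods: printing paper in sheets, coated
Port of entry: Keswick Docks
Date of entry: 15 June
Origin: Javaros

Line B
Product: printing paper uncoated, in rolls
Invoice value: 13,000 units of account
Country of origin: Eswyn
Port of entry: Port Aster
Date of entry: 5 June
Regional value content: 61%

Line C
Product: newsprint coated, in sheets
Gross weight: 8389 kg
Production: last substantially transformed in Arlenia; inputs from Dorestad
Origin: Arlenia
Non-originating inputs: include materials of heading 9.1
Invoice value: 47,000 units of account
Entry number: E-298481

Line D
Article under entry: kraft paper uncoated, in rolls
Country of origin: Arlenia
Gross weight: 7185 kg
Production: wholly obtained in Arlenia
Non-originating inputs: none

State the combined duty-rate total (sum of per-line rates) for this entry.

Line A: printing paper → 9.4; coated → 9.4.1; in sheets → 9.4.1.1. Scheduled 14%. No special measure applies. → 14%.
Line B: printing paper → 9.4; uncoated → 9.4.2; in rolls → 9.4.2.1. Scheduled 37%. Eswyn agreement on 9.4: RVC ≥ 45% → 1% available; preferential 1%. → 1%.
Line C: newsprint → 9.1; coated → 9.1.1; in sheets → 9.1.1.2. Scheduled 19%. Arlenia agreement on 9.1: not wholly obtained; Arlenia agreement on 9.4.2: 9.1.1.2 not covered. → 19%.
Line D: kraft paper → 9.2; uncoated → 9.2.2; in rolls → 9.2.2.2. Scheduled 32%. Arlenia agreement on 9.1: 9.2.2.2 not covered; Arlenia agreement on 9.4.2: 9.2.2.2 not covered. → 32%.
Sum: 14% + 1% + 19% + 32% = 66%.

66%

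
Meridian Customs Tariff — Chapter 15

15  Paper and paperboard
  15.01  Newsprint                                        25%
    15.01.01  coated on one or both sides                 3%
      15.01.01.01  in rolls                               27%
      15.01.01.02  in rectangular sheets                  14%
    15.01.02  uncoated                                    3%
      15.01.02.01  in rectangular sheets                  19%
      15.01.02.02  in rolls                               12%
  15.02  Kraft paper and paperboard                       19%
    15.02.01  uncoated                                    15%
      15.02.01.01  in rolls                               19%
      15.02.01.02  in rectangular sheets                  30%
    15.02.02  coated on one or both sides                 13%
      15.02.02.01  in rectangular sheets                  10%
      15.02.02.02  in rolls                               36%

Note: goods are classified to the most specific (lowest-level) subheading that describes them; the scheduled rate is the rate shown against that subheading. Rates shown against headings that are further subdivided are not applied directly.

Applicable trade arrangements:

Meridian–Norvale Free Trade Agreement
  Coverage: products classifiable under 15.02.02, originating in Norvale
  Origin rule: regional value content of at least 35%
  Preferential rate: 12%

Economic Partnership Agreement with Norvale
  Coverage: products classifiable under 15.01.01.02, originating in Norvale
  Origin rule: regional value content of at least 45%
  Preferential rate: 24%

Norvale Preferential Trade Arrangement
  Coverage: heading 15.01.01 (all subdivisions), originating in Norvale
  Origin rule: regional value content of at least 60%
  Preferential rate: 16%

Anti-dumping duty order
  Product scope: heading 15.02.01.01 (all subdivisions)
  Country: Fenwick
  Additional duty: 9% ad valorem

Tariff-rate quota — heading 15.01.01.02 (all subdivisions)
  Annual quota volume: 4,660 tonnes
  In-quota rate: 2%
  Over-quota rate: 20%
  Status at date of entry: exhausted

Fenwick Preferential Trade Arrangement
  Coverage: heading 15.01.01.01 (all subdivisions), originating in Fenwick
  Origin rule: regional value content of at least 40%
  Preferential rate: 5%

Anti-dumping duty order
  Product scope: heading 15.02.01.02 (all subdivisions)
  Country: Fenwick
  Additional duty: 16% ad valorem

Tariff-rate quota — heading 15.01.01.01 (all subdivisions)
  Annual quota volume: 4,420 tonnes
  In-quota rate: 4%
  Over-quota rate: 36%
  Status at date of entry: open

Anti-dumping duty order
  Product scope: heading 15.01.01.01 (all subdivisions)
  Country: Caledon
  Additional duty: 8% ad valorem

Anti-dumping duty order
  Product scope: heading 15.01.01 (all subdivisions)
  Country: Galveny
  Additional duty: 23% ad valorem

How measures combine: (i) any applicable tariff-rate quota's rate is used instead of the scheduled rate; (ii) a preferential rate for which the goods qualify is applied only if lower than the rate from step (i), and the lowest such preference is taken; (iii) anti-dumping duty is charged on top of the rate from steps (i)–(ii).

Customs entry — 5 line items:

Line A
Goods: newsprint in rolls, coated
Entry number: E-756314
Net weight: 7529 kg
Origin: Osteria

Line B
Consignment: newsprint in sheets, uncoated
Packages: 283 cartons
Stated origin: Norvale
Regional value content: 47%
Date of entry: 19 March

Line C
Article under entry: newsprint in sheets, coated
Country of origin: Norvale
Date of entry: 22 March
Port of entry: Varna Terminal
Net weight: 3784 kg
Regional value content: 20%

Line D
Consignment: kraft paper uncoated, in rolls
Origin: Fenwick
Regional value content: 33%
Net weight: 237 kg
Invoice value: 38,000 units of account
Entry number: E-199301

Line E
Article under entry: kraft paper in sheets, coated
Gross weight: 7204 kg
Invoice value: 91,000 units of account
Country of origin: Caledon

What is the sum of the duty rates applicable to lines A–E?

Line A: newsprint → 15.01; coated → 15.01.01; in rolls → 15.01.01.01. Scheduled 27%. quota on 15.01.01.01 open → in-quota 4%. → 4%.
Line B: newsprint → 15.01; uncoated → 15.01.02; in sheets → 15.01.02.01. Scheduled 19%. Norvale agreement on 15.02.02: 15.01.02.01 not covered; Norvale agreement on 15.01.01.02: 15.01.02.01 not covered; Norvale agreement on 15.01.01: 15.01.02.01 not covered. → 19%.
Line C: newsprint → 15.01; coated → 15.01.01; in sheets → 15.01.01.02. Scheduled 14%. quota on 15.01.01.02 exhausted → over-quota 20%; Norvale agreement on 15.02.02: 15.01.01.02 not covered; Norvale agreement on 15.01.01.02: RVC < 45%; Norvale agreement on 15.01.01: RVC < 60%. → 20%.
Line D: kraft paper → 15.02; uncoated → 15.02.01; in rolls → 15.02.01.01. Scheduled 19%. Fenwick agreement on 15.01.01.01: 15.02.01.01 not covered; anti-dumping (Fenwick, 15.02.01.01): +9%; total 19% + 9% = 28%. → 28%.
Line E: kraft paper → 15.02; coated → 15.02.02; in sheets → 15.02.02.01. Scheduled 10%. No special measure applies. → 10%.
Sum: 4% + 19% + 20% + 28% + 10% = 81%.

81%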